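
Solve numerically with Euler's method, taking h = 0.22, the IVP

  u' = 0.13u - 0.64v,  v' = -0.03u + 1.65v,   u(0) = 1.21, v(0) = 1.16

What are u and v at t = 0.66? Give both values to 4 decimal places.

Euler on (u,v): u_{n+1} = u_n + h·u', v_{n+1} = v_n + h·v'.
0.000000: (1.210000, 1.160000); f=(-0.585100, 1.877700) → (1.081278, 1.573094)
0.220000: (1.081278, 1.573094); f=(-0.866214, 2.563167) → (0.890711, 2.136991)
0.440000: (0.890711, 2.136991); f=(-1.251882, 3.499313) → (0.615297, 2.906840)
(u(0.66), v(0.66)) ≈ (0.6153, 2.9068)

0.6153, 2.9068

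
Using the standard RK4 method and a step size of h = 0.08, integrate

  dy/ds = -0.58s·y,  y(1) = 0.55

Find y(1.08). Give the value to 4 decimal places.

RK4: k1 = f(s_n, y_n); k2 = f(s_n + h/2, y_n + (h/2)·k1); k3 = f(s_n + h/2, y_n + (h/2)·k2); k4 = f(s_n + h, y_n + h·k3); y_{n+1} = y_n + (h/6)·(k1 + 2k2 + 2k3 + k4).
s=1.000000, y=0.550000:
  k1 = f(1.000000, 0.550000) = -0.319000
  k2 = f(1.040000, 0.537240) = -0.324063
  k3 = f(1.040000, 0.537037) = -0.323941
  k4 = f(1.080000, 0.524085) = -0.328287
  y ← 0.550000 + (0.08/6)·(k1 + 2k2 + 2k3 + k4) = 0.524089
y(1.08) ≈ 0.5241

0.5241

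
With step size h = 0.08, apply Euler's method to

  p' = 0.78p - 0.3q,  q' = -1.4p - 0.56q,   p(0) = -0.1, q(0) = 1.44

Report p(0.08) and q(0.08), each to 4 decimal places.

Euler on (p,q): p_{n+1} = p_n + h·p', q_{n+1} = q_n + h·q'.
0.000000: (-0.100000, 1.440000); f=(-0.510000, -0.666400) → (-0.140800, 1.386688)
(p(0.08), q(0.08)) ≈ (-0.1408, 1.3867)

-0.1408, 1.3867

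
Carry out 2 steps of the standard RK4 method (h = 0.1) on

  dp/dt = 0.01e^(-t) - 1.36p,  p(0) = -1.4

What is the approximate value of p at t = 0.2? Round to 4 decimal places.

-1.0650

RK4: k1 = f(t_n, p_n); k2 = f(t_n + h/2, p_n + (h/2)·k1); k3 = f(t_n + h/2, p_n + (h/2)·k2); k4 = f(t_n + h, p_n + h·k3); p_{n+1} = p_n + (h/6)·(k1 + 2k2 + 2k3 + k4).
t=0.000000, p=-1.400000:
  k1 = f(0.000000, -1.400000) = 1.914000
  k2 = f(0.050000, -1.304300) = 1.783360
  k3 = f(0.050000, -1.310832) = 1.792244
  k4 = f(0.100000, -1.220776) = 1.669303
  p ← -1.400000 + (0.1/6)·(k1 + 2k2 + 2k3 + k4) = -1.221091
t=0.100000, p=-1.221091:
  k1 = f(0.100000, -1.221091) = 1.669733
  k2 = f(0.150000, -1.137605) = 1.555750
  k3 = f(0.150000, -1.143304) = 1.563501
  k4 = f(0.200000, -1.064741) = 1.456236
  p ← -1.221091 + (0.1/6)·(k1 + 2k2 + 2k3 + k4) = -1.065017
p(0.2) ≈ -1.0650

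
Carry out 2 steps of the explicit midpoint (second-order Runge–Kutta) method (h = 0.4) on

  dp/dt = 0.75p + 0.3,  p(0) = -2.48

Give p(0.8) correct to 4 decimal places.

-4.1628

Midpoint: k1 = f(t_n, p_n); k2 = f(t_n + h/2, p_n + (h/2)·k1); p_{n+1} = p_n + h·k2.
t=0.000000, p=-2.480000:
  k1 = f(0.000000, -2.480000) = -1.560000
  k2 = f(0.200000, -2.792000) = -1.794000
  p ← -2.480000 + 0.4·(-1.794000) = -3.197600
t=0.400000, p=-3.197600:
  k1 = f(0.400000, -3.197600) = -2.098200
  k2 = f(0.600000, -3.617240) = -2.412930
  p ← -3.197600 + 0.4·(-2.412930) = -4.162772
p(0.8) ≈ -4.1628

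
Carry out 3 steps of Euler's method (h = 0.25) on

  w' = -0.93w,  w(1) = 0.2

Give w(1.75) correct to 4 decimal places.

Euler: w_{n+1} = w_n + h·f(t_n, w_n).
t=1.000000, w=0.200000: f=-0.186000 → w ← 0.200000 + 0.25·(-0.186000) = 0.153500
t=1.250000, w=0.153500: f=-0.142755 → w ← 0.153500 + 0.25·(-0.142755) = 0.117811
t=1.500000, w=0.117811: f=-0.109564 → w ← 0.117811 + 0.25·(-0.109564) = 0.090420
w(1.75) ≈ 0.0904

0.0904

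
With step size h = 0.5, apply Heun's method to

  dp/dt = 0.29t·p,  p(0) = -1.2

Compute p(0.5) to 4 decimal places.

Heun: k1 = f(t_n, p_n); k2 = f(t_n + h, p_n + h·k1); p_{n+1} = p_n + (h/2)·(k1 + k2).
t=0.000000, p=-1.200000:
  k1 = f(0.000000, -1.200000) = 0.000000
  k2 = f(0.500000, -1.200000) = -0.174000
  p ← -1.200000 + (0.5/2)·(0.000000 + (-0.174000)) = -1.243500
p(0.5) ≈ -1.2435

-1.2435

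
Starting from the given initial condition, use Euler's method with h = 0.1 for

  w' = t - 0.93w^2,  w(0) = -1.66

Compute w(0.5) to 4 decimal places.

Euler: w_{n+1} = w_n + h·f(t_n, w_n).
t=0.000000, w=-1.660000: f=-2.562708 → w ← -1.660000 + 0.1·(-2.562708) = -1.916271
t=0.100000, w=-1.916271: f=-3.315047 → w ← -1.916271 + 0.1·(-3.315047) = -2.247776
t=0.200000, w=-2.247776: f=-4.498820 → w ← -2.247776 + 0.1·(-4.498820) = -2.697658
t=0.300000, w=-2.697658: f=-6.467941 → w ← -2.697658 + 0.1·(-6.467941) = -3.344452
t=0.400000, w=-3.344452: f=-10.002382 → w ← -3.344452 + 0.1·(-10.002382) = -4.344690
w(0.5) ≈ -4.3447

-4.3447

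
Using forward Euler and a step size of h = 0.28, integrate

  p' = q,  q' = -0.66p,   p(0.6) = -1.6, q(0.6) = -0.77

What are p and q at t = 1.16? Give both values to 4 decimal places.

-1.9484, -0.1388

Euler on (p,q): p_{n+1} = p_n + h·p', q_{n+1} = q_n + h·q'.
0.600000: (-1.600000, -0.770000); f=(-0.770000, 1.056000) → (-1.815600, -0.474320)
0.880000: (-1.815600, -0.474320); f=(-0.474320, 1.198296) → (-1.948410, -0.138797)
(p(1.16), q(1.16)) ≈ (-1.9484, -0.1388)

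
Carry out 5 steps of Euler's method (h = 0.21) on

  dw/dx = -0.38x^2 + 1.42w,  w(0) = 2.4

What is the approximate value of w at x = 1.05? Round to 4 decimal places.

8.7207

Euler: w_{n+1} = w_n + h·f(x_n, w_n).
x=0.000000, w=2.400000: f=3.408000 → w ← 2.400000 + 0.21·3.408000 = 3.115680
x=0.210000, w=3.115680: f=4.407508 → w ← 3.115680 + 0.21·4.407508 = 4.041257
x=0.420000, w=4.041257: f=5.671552 → w ← 4.041257 + 0.21·5.671552 = 5.232283
x=0.630000, w=5.232283: f=7.279019 → w ← 5.232283 + 0.21·7.279019 = 6.760877
x=0.840000, w=6.760877: f=9.332317 → w ← 6.760877 + 0.21·9.332317 = 8.720663
w(1.05) ≈ 8.7207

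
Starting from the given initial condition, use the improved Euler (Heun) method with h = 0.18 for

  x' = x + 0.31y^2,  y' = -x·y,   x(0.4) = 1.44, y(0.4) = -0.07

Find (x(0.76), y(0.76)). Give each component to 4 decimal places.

2.0609, -0.0381

Heun on (x,y): k1 = f(t_n, state_n); k2 = f(t_n + h, state_n + h·k1); state_{n+1} = state_n + (h/2)·(k1 + k2).
0.400000: (1.440000, -0.070000)
  k1 = (1.441519, 0.100800)
  predictor → (1.699473, -0.051856)
  k2 = (1.700307, 0.088128)
  → (1.722764, -0.052996)
0.580000: (1.722764, -0.052996)
  k1 = (1.723635, 0.091300)
  predictor → (2.033019, -0.036562)
  k2 = (2.033433, 0.074332)
  → (2.060900, -0.038090)
(x(0.76), y(0.76)) ≈ (2.0609, -0.0381)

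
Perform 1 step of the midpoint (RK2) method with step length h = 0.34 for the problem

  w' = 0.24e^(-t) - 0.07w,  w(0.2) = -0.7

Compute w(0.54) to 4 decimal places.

Midpoint: k1 = f(t_n, w_n); k2 = f(t_n + h/2, w_n + (h/2)·k1); w_{n+1} = w_n + h·k2.
t=0.200000, w=-0.700000:
  k1 = f(0.200000, -0.700000) = 0.245495
  k2 = f(0.370000, -0.658266) = 0.211855
  w ← -0.700000 + 0.34·0.211855 = -0.627969
w(0.54) ≈ -0.6280

-0.6280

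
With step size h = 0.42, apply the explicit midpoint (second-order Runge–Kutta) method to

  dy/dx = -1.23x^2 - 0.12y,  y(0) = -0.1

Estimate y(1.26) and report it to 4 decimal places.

Midpoint: k1 = f(x_n, y_n); k2 = f(x_n + h/2, y_n + (h/2)·k1); y_{n+1} = y_n + h·k2.
x=0.000000, y=-0.100000:
  k1 = f(0.000000, -0.100000) = 0.012000
  k2 = f(0.210000, -0.097480) = -0.042545
  y ← -0.100000 + 0.42·(-0.042545) = -0.117869
x=0.420000, y=-0.117869:
  k1 = f(0.420000, -0.117869) = -0.202828
  k2 = f(0.630000, -0.160463) = -0.468931
  y ← -0.117869 + 0.42·(-0.468931) = -0.314820
x=0.840000, y=-0.314820:
  k1 = f(0.840000, -0.314820) = -0.830110
  k2 = f(1.050000, -0.489143) = -1.297378
  y ← -0.314820 + 0.42·(-1.297378) = -0.859719
y(1.26) ≈ -0.8597

-0.8597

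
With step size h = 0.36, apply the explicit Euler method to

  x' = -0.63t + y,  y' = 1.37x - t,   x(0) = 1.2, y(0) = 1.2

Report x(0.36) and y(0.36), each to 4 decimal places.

1.6320, 1.7918

Euler on (x,y): x_{n+1} = x_n + h·x', y_{n+1} = y_n + h·y'.
0.000000: (1.200000, 1.200000); f=(1.200000, 1.644000) → (1.632000, 1.791840)
(x(0.36), y(0.36)) ≈ (1.6320, 1.7918)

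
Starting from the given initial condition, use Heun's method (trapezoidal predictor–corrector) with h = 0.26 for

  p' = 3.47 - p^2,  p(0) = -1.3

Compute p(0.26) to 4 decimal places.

Heun: k1 = f(t_n, p_n); k2 = f(t_n + h, p_n + h·k1); p_{n+1} = p_n + (h/2)·(k1 + k2).
t=0.000000, p=-1.300000:
  k1 = f(0.000000, -1.300000) = 1.780000
  k2 = f(0.260000, -0.837200) = 2.769096
  p ← -1.300000 + (0.26/2)·(1.780000 + 2.769096) = -0.708617
p(0.26) ≈ -0.7086

-0.7086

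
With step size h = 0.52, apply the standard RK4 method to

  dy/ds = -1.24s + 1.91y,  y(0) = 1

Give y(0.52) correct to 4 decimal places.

RK4: k1 = f(s_n, y_n); k2 = f(s_n + h/2, y_n + (h/2)·k1); k3 = f(s_n + h/2, y_n + (h/2)·k2); k4 = f(s_n + h, y_n + h·k3); y_{n+1} = y_n + (h/6)·(k1 + 2k2 + 2k3 + k4).
s=0.000000, y=1.000000:
  k1 = f(0.000000, 1.000000) = 1.910000
  k2 = f(0.260000, 1.496600) = 2.536106
  k3 = f(0.260000, 1.659388) = 2.847030
  k4 = f(0.520000, 2.480456) = 4.092870
  y ← 1.000000 + (0.52/6)·(k1 + 2k2 + 2k3 + k4) = 2.453326
y(0.52) ≈ 2.4533

2.4533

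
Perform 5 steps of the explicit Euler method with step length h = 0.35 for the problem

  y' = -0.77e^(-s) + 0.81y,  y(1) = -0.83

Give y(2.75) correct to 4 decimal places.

-3.4579

Euler: y_{n+1} = y_n + h·f(s_n, y_n).
s=1.000000, y=-0.830000: f=-0.955567 → y ← -0.830000 + 0.35·(-0.955567) = -1.164449
s=1.350000, y=-1.164449: f=-1.142818 → y ← -1.164449 + 0.35·(-1.142818) = -1.564435
s=1.700000, y=-1.564435: f=-1.407859 → y ← -1.564435 + 0.35·(-1.407859) = -2.057185
s=2.050000, y=-2.057185: f=-1.765446 → y ← -2.057185 + 0.35·(-1.765446) = -2.675092
s=2.400000, y=-2.675092: f=-2.236677 → y ← -2.675092 + 0.35·(-2.236677) = -3.457928
y(2.75) ≈ -3.4579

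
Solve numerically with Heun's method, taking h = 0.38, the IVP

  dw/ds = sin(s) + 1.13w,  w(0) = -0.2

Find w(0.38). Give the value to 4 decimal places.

Heun: k1 = f(s_n, w_n); k2 = f(s_n + h, w_n + h·k1); w_{n+1} = w_n + (h/2)·(k1 + k2).
s=0.000000, w=-0.200000:
  k1 = f(0.000000, -0.200000) = -0.226000
  k2 = f(0.380000, -0.285880) = 0.047876
  w ← -0.200000 + (0.38/2)·(-0.226000 + 0.047876) = -0.233844
w(0.38) ≈ -0.2338

-0.2338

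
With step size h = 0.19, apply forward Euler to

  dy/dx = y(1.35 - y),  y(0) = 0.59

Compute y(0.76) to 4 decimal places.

Euler: y_{n+1} = y_n + h·f(x_n, y_n).
x=0.000000, y=0.590000: f=0.448400 → y ← 0.590000 + 0.19·0.448400 = 0.675196
x=0.190000, y=0.675196: f=0.455625 → y ← 0.675196 + 0.19·0.455625 = 0.761765
x=0.380000, y=0.761765: f=0.448097 → y ← 0.761765 + 0.19·0.448097 = 0.846903
x=0.570000, y=0.846903: f=0.426074 → y ← 0.846903 + 0.19·0.426074 = 0.927857
y(0.76) ≈ 0.9279

0.9279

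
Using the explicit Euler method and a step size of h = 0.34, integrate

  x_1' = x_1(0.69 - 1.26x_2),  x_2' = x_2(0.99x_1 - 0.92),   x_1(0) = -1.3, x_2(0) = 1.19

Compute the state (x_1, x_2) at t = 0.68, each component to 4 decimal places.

Euler on (x_1,x_2): x_1_{n+1} = x_1_n + h·x_1', x_2_{n+1} = x_2_n + h·x_2'.
0.000000: (-1.300000, 1.190000); f=(1.052220, -2.626330) → (-0.942245, 0.297048)
0.340000: (-0.942245, 0.297048); f=(-0.297485, -0.550377) → (-1.043390, 0.109920)
(x_1(0.68), x_2(0.68)) ≈ (-1.0434, 0.1099)

-1.0434, 0.1099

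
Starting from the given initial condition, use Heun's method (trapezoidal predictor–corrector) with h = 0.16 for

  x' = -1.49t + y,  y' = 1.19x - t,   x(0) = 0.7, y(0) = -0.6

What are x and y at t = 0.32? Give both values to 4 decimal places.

Heun on (x,y): k1 = f(t_n, state_n); k2 = f(t_n + h, state_n + h·k1); state_{n+1} = state_n + (h/2)·(k1 + k2).
0.000000: (0.700000, -0.600000)
  k1 = (-0.600000, 0.833000)
  predictor → (0.604000, -0.466720)
  k2 = (-0.705120, 0.558760)
  → (0.595590, -0.488659)
0.160000: (0.595590, -0.488659)
  k1 = (-0.727059, 0.548753)
  predictor → (0.479261, -0.400859)
  k2 = (-0.877659, 0.250321)
  → (0.467213, -0.424733)
(x(0.32), y(0.32)) ≈ (0.4672, -0.4247)

0.4672, -0.4247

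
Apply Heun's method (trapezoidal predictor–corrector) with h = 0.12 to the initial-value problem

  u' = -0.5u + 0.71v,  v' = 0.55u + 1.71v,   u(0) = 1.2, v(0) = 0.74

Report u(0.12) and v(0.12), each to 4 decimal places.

Heun on (u,v): k1 = f(x_n, state_n); k2 = f(x_n + h, state_n + h·k1); state_{n+1} = state_n + (h/2)·(k1 + k2).
0.000000: (1.200000, 0.740000)
  k1 = (-0.074600, 1.925400)
  predictor → (1.191048, 0.971048)
  k2 = (0.093920, 2.315568)
  → (1.201159, 0.994458)
(u(0.12), v(0.12)) ≈ (1.2012, 0.9945)

1.2012, 0.9945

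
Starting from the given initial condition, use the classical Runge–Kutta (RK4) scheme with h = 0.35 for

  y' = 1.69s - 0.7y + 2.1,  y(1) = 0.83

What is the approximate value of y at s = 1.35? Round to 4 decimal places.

RK4: k1 = f(s_n, y_n); k2 = f(s_n + h/2, y_n + (h/2)·k1); k3 = f(s_n + h/2, y_n + (h/2)·k2); k4 = f(s_n + h, y_n + h·k3); y_{n+1} = y_n + (h/6)·(k1 + 2k2 + 2k3 + k4).
s=1.000000, y=0.830000:
  k1 = f(1.000000, 0.830000) = 3.209000
  k2 = f(1.175000, 1.391575) = 3.111648
  k3 = f(1.175000, 1.374538) = 3.123573
  k4 = f(1.350000, 1.923251) = 3.035225
  y ← 0.830000 + (0.35/6)·(k1 + 2k2 + 2k3 + k4) = 1.921689
y(1.35) ≈ 1.9217

1.9217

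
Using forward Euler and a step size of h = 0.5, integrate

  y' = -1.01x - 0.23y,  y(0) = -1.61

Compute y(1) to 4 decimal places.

-1.5135

Euler: y_{n+1} = y_n + h·f(x_n, y_n).
x=0.000000, y=-1.610000: f=0.370300 → y ← -1.610000 + 0.5·0.370300 = -1.424850
x=0.500000, y=-1.424850: f=-0.177284 → y ← -1.424850 + 0.5·(-0.177284) = -1.513492
y(1) ≈ -1.5135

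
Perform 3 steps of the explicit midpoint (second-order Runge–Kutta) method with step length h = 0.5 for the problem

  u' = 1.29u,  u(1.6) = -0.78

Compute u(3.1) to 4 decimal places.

-4.9628

Midpoint: k1 = f(t_n, u_n); k2 = f(t_n + h/2, u_n + (h/2)·k1); u_{n+1} = u_n + h·k2.
t=1.600000, u=-0.780000:
  k1 = f(1.600000, -0.780000) = -1.006200
  k2 = f(1.850000, -1.031550) = -1.330699
  u ← -0.780000 + 0.5·(-1.330699) = -1.445350
t=2.100000, u=-1.445350:
  k1 = f(2.100000, -1.445350) = -1.864501
  k2 = f(2.350000, -1.911475) = -2.465803
  u ← -1.445350 + 0.5·(-2.465803) = -2.678251
t=2.600000, u=-2.678251:
  k1 = f(2.600000, -2.678251) = -3.454944
  k2 = f(2.850000, -3.541987) = -4.569163
  u ← -2.678251 + 0.5·(-4.569163) = -4.962833
u(3.1) ≈ -4.9628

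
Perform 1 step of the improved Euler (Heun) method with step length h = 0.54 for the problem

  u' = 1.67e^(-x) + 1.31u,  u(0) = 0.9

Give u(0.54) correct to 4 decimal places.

Heun: k1 = f(x_n, u_n); k2 = f(x_n + h, u_n + h·k1); u_{n+1} = u_n + (h/2)·(k1 + k2).
x=0.000000, u=0.900000:
  k1 = f(0.000000, 0.900000) = 2.849000
  k2 = f(0.540000, 2.438460) = 4.167572
  u ← 0.900000 + (0.54/2)·(2.849000 + 4.167572) = 2.794474
u(0.54) ≈ 2.7945

2.7945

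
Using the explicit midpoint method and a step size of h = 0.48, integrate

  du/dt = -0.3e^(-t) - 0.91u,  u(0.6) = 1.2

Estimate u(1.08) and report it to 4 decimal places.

Midpoint: k1 = f(t_n, u_n); k2 = f(t_n + h/2, u_n + (h/2)·k1); u_{n+1} = u_n + h·k2.
t=0.600000, u=1.200000:
  k1 = f(0.600000, 1.200000) = -1.256643
  k2 = f(0.840000, 0.898406) = -0.947062
  u ← 1.200000 + 0.48·(-0.947062) = 0.745410
u(1.08) ≈ 0.7454

0.7454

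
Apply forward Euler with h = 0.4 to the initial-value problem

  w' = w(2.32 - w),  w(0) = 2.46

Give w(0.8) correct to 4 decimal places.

Euler: w_{n+1} = w_n + h·f(x_n, w_n).
x=0.000000, w=2.460000: f=-0.344400 → w ← 2.460000 + 0.4·(-0.344400) = 2.322240
x=0.400000, w=2.322240: f=-0.005202 → w ← 2.322240 + 0.4·(-0.005202) = 2.320159
w(0.8) ≈ 2.3202

2.3202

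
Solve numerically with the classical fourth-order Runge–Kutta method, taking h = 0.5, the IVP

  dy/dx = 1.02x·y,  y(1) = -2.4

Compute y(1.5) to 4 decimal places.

-4.5372

RK4: k1 = f(x_n, y_n); k2 = f(x_n + h/2, y_n + (h/2)·k1); k3 = f(x_n + h/2, y_n + (h/2)·k2); k4 = f(x_n + h, y_n + h·k3); y_{n+1} = y_n + (h/6)·(k1 + 2k2 + 2k3 + k4).
x=1.000000, y=-2.400000:
  k1 = f(1.000000, -2.400000) = -2.448000
  k2 = f(1.250000, -3.012000) = -3.840300
  k3 = f(1.250000, -3.360075) = -4.284096
  k4 = f(1.500000, -4.542048) = -6.949333
  y ← -2.400000 + (0.5/6)·(k1 + 2k2 + 2k3 + k4) = -4.537177
y(1.5) ≈ -4.5372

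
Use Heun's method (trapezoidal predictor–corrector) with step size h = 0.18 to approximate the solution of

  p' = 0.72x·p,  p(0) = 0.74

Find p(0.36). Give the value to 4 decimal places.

Heun: k1 = f(x_n, p_n); k2 = f(x_n + h, p_n + h·k1); p_{n+1} = p_n + (h/2)·(k1 + k2).
x=0.000000, p=0.740000:
  k1 = f(0.000000, 0.740000) = 0.000000
  k2 = f(0.180000, 0.740000) = 0.095904
  p ← 0.740000 + (0.18/2)·(0.000000 + 0.095904) = 0.748631
x=0.180000, p=0.748631:
  k1 = f(0.180000, 0.748631) = 0.097023
  k2 = f(0.360000, 0.766095) = 0.198572
  p ← 0.748631 + (0.18/2)·(0.097023 + 0.198572) = 0.775235
p(0.36) ≈ 0.7752

0.7752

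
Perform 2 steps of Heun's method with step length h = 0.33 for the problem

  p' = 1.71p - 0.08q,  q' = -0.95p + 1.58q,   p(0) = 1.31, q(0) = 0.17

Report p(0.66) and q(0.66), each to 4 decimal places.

Heun on (p,q): k1 = f(s_n, state_n); k2 = f(s_n + h, state_n + h·k1); state_{n+1} = state_n + (h/2)·(k1 + k2).
0.000000: (1.310000, 0.170000)
  k1 = (2.226500, -0.975900)
  predictor → (2.044745, -0.152047)
  k2 = (3.508678, -2.182742)
  → (2.256304, -0.351176)
0.330000: (2.256304, -0.351176)
  k1 = (3.886374, -2.698347)
  predictor → (3.538808, -1.241630)
  k2 = (6.150692, -5.323644)
  → (3.912420, -1.674804)
(p(0.66), q(0.66)) ≈ (3.9124, -1.6748)

3.9124, -1.6748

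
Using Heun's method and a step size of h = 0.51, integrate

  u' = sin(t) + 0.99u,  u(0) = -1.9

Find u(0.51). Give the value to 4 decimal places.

-2.9770

Heun: k1 = f(t_n, u_n); k2 = f(t_n + h, u_n + h·k1); u_{n+1} = u_n + (h/2)·(k1 + k2).
t=0.000000, u=-1.900000:
  k1 = f(0.000000, -1.900000) = -1.881000
  k2 = f(0.510000, -2.859310) = -2.342540
  u ← -1.900000 + (0.51/2)·(-1.881000 + (-2.342540)) = -2.977003
u(0.51) ≈ -2.9770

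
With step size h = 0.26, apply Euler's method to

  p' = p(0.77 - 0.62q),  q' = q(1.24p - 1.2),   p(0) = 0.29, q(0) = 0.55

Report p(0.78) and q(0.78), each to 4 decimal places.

0.4175, 0.2742

Euler on (p,q): p_{n+1} = p_n + h·p', q_{n+1} = q_n + h·q'.
0.000000: (0.290000, 0.550000); f=(0.124410, -0.462220) → (0.322347, 0.429823)
0.260000: (0.322347, 0.429823); f=(0.162305, -0.343983) → (0.364546, 0.340387)
0.520000: (0.364546, 0.340387); f=(0.203767, -0.254597) → (0.417525, 0.274192)
(p(0.78), q(0.78)) ≈ (0.4175, 0.2742)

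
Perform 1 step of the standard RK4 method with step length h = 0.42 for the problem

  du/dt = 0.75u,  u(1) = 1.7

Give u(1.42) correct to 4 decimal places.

RK4: k1 = f(t_n, u_n); k2 = f(t_n + h/2, u_n + (h/2)·k1); k3 = f(t_n + h/2, u_n + (h/2)·k2); k4 = f(t_n + h, u_n + h·k3); u_{n+1} = u_n + (h/6)·(k1 + 2k2 + 2k3 + k4).
t=1.000000, u=1.700000:
  k1 = f(1.000000, 1.700000) = 1.275000
  k2 = f(1.210000, 1.967750) = 1.475812
  k3 = f(1.210000, 2.009921) = 1.507440
  k4 = f(1.420000, 2.333125) = 1.749844
  u ← 1.700000 + (0.42/6)·(k1 + 2k2 + 2k3 + k4) = 2.329394
u(1.42) ≈ 2.3294

2.3294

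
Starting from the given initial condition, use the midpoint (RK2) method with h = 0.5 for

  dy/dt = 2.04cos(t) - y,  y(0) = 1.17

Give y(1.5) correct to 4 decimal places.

1.0825

Midpoint: k1 = f(t_n, y_n); k2 = f(t_n + h/2, y_n + (h/2)·k1); y_{n+1} = y_n + h·k2.
t=0.000000, y=1.170000:
  k1 = f(0.000000, 1.170000) = 0.870000
  k2 = f(0.250000, 1.387500) = 0.589081
  y ← 1.170000 + 0.5·0.589081 = 1.464541
t=0.500000, y=1.464541:
  k1 = f(0.500000, 1.464541) = 0.325728
  k2 = f(0.750000, 1.545973) = -0.053327
  y ← 1.464541 + 0.5·(-0.053327) = 1.437877
t=1.000000, y=1.437877:
  k1 = f(1.000000, 1.437877) = -0.335660
  k2 = f(1.250000, 1.353962) = -0.710704
  y ← 1.437877 + 0.5·(-0.710704) = 1.082525
y(1.5) ≈ 1.0825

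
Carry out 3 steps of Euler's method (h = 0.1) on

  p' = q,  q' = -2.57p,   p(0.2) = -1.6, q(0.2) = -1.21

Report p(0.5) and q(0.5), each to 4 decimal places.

Euler on (p,q): p_{n+1} = p_n + h·p', q_{n+1} = q_n + h·q'.
0.200000: (-1.600000, -1.210000); f=(-1.210000, 4.112000) → (-1.721000, -0.798800)
0.300000: (-1.721000, -0.798800); f=(-0.798800, 4.422970) → (-1.800880, -0.356503)
0.400000: (-1.800880, -0.356503); f=(-0.356503, 4.628262) → (-1.836530, 0.106323)
(p(0.5), q(0.5)) ≈ (-1.8365, 0.1063)

-1.8365, 0.1063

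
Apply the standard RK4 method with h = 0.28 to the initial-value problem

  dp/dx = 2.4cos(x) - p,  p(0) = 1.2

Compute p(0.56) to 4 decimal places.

RK4: k1 = f(x_n, p_n); k2 = f(x_n + h/2, p_n + (h/2)·k1); k3 = f(x_n + h/2, p_n + (h/2)·k2); k4 = f(x_n + h, p_n + h·k3); p_{n+1} = p_n + (h/6)·(k1 + 2k2 + 2k3 + k4).
x=0.000000, p=1.200000:
  k1 = f(0.000000, 1.200000) = 1.200000
  k2 = f(0.140000, 1.368000) = 1.008518
  k3 = f(0.140000, 1.341193) = 1.035326
  k4 = f(0.280000, 1.489891) = 0.816642
  p ← 1.200000 + (0.28/6)·(k1 + 2k2 + 2k3 + k4) = 1.484869
x=0.280000, p=1.484869:
  k1 = f(0.280000, 1.484869) = 0.821664
  k2 = f(0.420000, 1.599902) = 0.591512
  k3 = f(0.420000, 1.567680) = 0.623733
  k4 = f(0.560000, 1.659514) = 0.373898
  p ← 1.484869 + (0.28/6)·(k1 + 2k2 + 2k3 + k4) = 1.654085
p(0.56) ≈ 1.6541

1.6541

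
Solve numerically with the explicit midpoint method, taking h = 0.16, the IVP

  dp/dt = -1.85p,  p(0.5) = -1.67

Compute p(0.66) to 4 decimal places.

Midpoint: k1 = f(t_n, p_n); k2 = f(t_n + h/2, p_n + (h/2)·k1); p_{n+1} = p_n + h·k2.
t=0.500000, p=-1.670000:
  k1 = f(0.500000, -1.670000) = 3.089500
  k2 = f(0.580000, -1.422840) = 2.632254
  p ← -1.670000 + 0.16·2.632254 = -1.248839
p(0.66) ≈ -1.2488

-1.2488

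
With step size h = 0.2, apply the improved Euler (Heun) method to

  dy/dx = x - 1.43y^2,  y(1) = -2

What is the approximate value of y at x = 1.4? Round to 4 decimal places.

-12.2637

Heun: k1 = f(x_n, y_n); k2 = f(x_n + h, y_n + h·k1); y_{n+1} = y_n + (h/2)·(k1 + k2).
x=1.000000, y=-2.000000:
  k1 = f(1.000000, -2.000000) = -4.720000
  k2 = f(1.200000, -2.944000) = -11.194004
  y ← -2.000000 + (0.2/2)·(-4.720000 + (-11.194004)) = -3.591400
x=1.200000, y=-3.591400:
  k1 = f(1.200000, -3.591400) = -17.244365
  k2 = f(1.400000, -7.040273) = -69.478593
  y ← -3.591400 + (0.2/2)·(-17.244365 + (-69.478593)) = -12.263696
y(1.4) ≈ -12.2637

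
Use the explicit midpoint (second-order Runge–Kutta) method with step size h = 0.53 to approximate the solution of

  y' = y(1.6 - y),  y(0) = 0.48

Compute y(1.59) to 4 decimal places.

1.3494

Midpoint: k1 = f(t_n, y_n); k2 = f(t_n + h/2, y_n + (h/2)·k1); y_{n+1} = y_n + h·k2.
t=0.000000, y=0.480000:
  k1 = f(0.000000, 0.480000) = 0.537600
  k2 = f(0.265000, 0.622464) = 0.608481
  y ← 0.480000 + 0.53·0.608481 = 0.802495
t=0.530000, y=0.802495:
  k1 = f(0.530000, 0.802495) = 0.639994
  k2 = f(0.795000, 0.972093) = 0.610384
  y ← 0.802495 + 0.53·0.610384 = 1.125998
t=1.060000, y=1.125998:
  k1 = f(1.060000, 1.125998) = 0.533725
  k2 = f(1.325000, 1.267436) = 0.421504
  y ← 1.125998 + 0.53·0.421504 = 1.349396
y(1.59) ≈ 1.3494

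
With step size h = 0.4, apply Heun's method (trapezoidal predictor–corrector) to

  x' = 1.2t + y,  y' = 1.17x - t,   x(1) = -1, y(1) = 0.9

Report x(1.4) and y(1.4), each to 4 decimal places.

Heun on (x,y): k1 = f(t_n, state_n); k2 = f(t_n + h, state_n + h·k1); state_{n+1} = state_n + (h/2)·(k1 + k2).
1.000000: (-1.000000, 0.900000)
  k1 = (2.100000, -2.170000)
  predictor → (-0.160000, 0.032000)
  k2 = (1.712000, -1.587200)
  → (-0.237600, 0.148560)
(x(1.4), y(1.4)) ≈ (-0.2376, 0.1486)

-0.2376, 0.1486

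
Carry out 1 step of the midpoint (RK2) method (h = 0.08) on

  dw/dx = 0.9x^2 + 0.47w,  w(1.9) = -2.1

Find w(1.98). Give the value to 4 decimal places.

Midpoint: k1 = f(x_n, w_n); k2 = f(x_n + h/2, w_n + (h/2)·k1); w_{n+1} = w_n + h·k2.
x=1.900000, w=-2.100000:
  k1 = f(1.900000, -2.100000) = 2.262000
  k2 = f(1.940000, -2.009520) = 2.442766
  w ← -2.100000 + 0.08·2.442766 = -1.904579
w(1.98) ≈ -1.9046

-1.9046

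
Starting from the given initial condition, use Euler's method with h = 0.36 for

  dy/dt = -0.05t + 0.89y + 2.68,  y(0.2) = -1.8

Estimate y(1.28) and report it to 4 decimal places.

Euler: y_{n+1} = y_n + h·f(t_n, y_n).
t=0.200000, y=-1.800000: f=1.068000 → y ← -1.800000 + 0.36·1.068000 = -1.415520
t=0.560000, y=-1.415520: f=1.392187 → y ← -1.415520 + 0.36·1.392187 = -0.914333
t=0.920000, y=-0.914333: f=1.820244 → y ← -0.914333 + 0.36·1.820244 = -0.259045
y(1.28) ≈ -0.2590

-0.2590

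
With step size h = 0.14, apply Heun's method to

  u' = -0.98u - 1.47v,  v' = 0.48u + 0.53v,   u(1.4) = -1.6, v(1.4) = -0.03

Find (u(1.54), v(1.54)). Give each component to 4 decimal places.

-1.3785, -0.1362

Heun on (u,v): k1 = f(t_n, state_n); k2 = f(t_n + h, state_n + h·k1); state_{n+1} = state_n + (h/2)·(k1 + k2).
1.400000: (-1.600000, -0.030000)
  k1 = (1.612100, -0.783900)
  predictor → (-1.374306, -0.139746)
  k2 = (1.552246, -0.733732)
  → (-1.378496, -0.136234)
(u(1.54), v(1.54)) ≈ (-1.3785, -0.1362)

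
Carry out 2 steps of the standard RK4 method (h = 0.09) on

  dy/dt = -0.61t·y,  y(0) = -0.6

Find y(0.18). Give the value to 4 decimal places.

-0.5941

RK4: k1 = f(t_n, y_n); k2 = f(t_n + h/2, y_n + (h/2)·k1); k3 = f(t_n + h/2, y_n + (h/2)·k2); k4 = f(t_n + h, y_n + h·k3); y_{n+1} = y_n + (h/6)·(k1 + 2k2 + 2k3 + k4).
t=0.000000, y=-0.600000:
  k1 = f(0.000000, -0.600000) = 0.000000
  k2 = f(0.045000, -0.600000) = 0.016470
  k3 = f(0.045000, -0.599259) = 0.016450
  k4 = f(0.090000, -0.598520) = 0.032859
  y ← -0.600000 + (0.09/6)·(k1 + 2k2 + 2k3 + k4) = -0.598520
t=0.090000, y=-0.598520:
  k1 = f(0.090000, -0.598520) = 0.032859
  k2 = f(0.135000, -0.597041) = 0.049166
  k3 = f(0.135000, -0.596307) = 0.049106
  k4 = f(0.180000, -0.594100) = 0.065232
  y ← -0.598520 + (0.09/6)·(k1 + 2k2 + 2k3 + k4) = -0.594100
y(0.18) ≈ -0.5941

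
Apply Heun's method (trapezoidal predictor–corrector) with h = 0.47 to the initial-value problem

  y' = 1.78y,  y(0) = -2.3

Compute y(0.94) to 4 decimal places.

-10.9963

Heun: k1 = f(t_n, y_n); k2 = f(t_n + h, y_n + h·k1); y_{n+1} = y_n + (h/2)·(k1 + k2).
t=0.000000, y=-2.300000:
  k1 = f(0.000000, -2.300000) = -4.094000
  k2 = f(0.470000, -4.224180) = -7.519040
  y ← -2.300000 + (0.47/2)·(-4.094000 + (-7.519040)) = -5.029064
t=0.470000, y=-5.029064:
  k1 = f(0.470000, -5.029064) = -8.951735
  k2 = f(0.940000, -9.236380) = -16.440756
  y ← -5.029064 + (0.47/2)·(-8.951735 + (-16.440756)) = -10.996300
y(0.94) ≈ -10.9963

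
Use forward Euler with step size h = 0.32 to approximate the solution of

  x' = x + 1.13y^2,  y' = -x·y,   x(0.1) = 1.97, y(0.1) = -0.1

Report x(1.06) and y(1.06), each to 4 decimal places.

Euler on (x,y): x_{n+1} = x_n + h·x', y_{n+1} = y_n + h·y'.
0.100000: (1.970000, -0.100000); f=(1.981300, 0.197000) → (2.604016, -0.036960)
0.420000: (2.604016, -0.036960); f=(2.605560, 0.096244) → (3.437795, -0.006162)
0.740000: (3.437795, -0.006162); f=(3.437838, 0.021183) → (4.537903, 0.000617)
(x(1.06), y(1.06)) ≈ (4.5379, 0.0006)

4.5379, 0.0006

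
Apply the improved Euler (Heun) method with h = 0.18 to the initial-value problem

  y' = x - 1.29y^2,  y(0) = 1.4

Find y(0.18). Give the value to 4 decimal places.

1.0850

Heun: k1 = f(x_n, y_n); k2 = f(x_n + h, y_n + h·k1); y_{n+1} = y_n + (h/2)·(k1 + k2).
x=0.000000, y=1.400000:
  k1 = f(0.000000, 1.400000) = -2.528400
  k2 = f(0.180000, 0.944888) = -0.971729
  y ← 1.400000 + (0.18/2)·(-2.528400 + (-0.971729)) = 1.084988
y(0.18) ≈ 1.0850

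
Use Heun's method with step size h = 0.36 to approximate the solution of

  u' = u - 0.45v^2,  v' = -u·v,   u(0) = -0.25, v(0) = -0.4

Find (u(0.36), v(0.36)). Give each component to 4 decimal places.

-0.3892, -0.4467

Heun on (u,v): k1 = f(t_n, state_n); k2 = f(t_n + h, state_n + h·k1); state_{n+1} = state_n + (h/2)·(k1 + k2).
0.000000: (-0.250000, -0.400000)
  k1 = (-0.322000, -0.100000)
  predictor → (-0.365920, -0.436000)
  k2 = (-0.451463, -0.159541)
  → (-0.389223, -0.446717)
(u(0.36), v(0.36)) ≈ (-0.3892, -0.4467)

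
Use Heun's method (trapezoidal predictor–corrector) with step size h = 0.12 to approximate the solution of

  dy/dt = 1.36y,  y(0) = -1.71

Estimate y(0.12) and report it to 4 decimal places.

Heun: k1 = f(t_n, y_n); k2 = f(t_n + h, y_n + h·k1); y_{n+1} = y_n + (h/2)·(k1 + k2).
t=0.000000, y=-1.710000:
  k1 = f(0.000000, -1.710000) = -2.325600
  k2 = f(0.120000, -1.989072) = -2.705138
  y ← -1.710000 + (0.12/2)·(-2.325600 + (-2.705138)) = -2.011844
y(0.12) ≈ -2.0118

-2.0118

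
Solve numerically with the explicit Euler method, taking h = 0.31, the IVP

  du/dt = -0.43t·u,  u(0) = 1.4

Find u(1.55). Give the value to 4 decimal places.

Euler: u_{n+1} = u_n + h·f(t_n, u_n).
t=0.000000, u=1.400000: f=0.000000 → u ← 1.400000 + 0.31·0.000000 = 1.400000
t=0.310000, u=1.400000: f=-0.186620 → u ← 1.400000 + 0.31·(-0.186620) = 1.342148
t=0.620000, u=1.342148: f=-0.357817 → u ← 1.342148 + 0.31·(-0.357817) = 1.231225
t=0.930000, u=1.231225: f=-0.492367 → u ← 1.231225 + 0.31·(-0.492367) = 1.078591
t=1.240000, u=1.078591: f=-0.575105 → u ← 1.078591 + 0.31·(-0.575105) = 0.900309
u(1.55) ≈ 0.9003

0.9003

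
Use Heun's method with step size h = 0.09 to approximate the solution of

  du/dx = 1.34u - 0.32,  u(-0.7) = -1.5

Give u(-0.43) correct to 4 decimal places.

Heun: k1 = f(x_n, u_n); k2 = f(x_n + h, u_n + h·k1); u_{n+1} = u_n + (h/2)·(k1 + k2).
x=-0.700000, u=-1.500000:
  k1 = f(-0.700000, -1.500000) = -2.330000
  k2 = f(-0.610000, -1.709700) = -2.610998
  u ← -1.500000 + (0.09/2)·(-2.330000 + (-2.610998)) = -1.722345
x=-0.610000, u=-1.722345:
  k1 = f(-0.610000, -1.722345) = -2.627942
  k2 = f(-0.520000, -1.958860) = -2.944872
  u ← -1.722345 + (0.09/2)·(-2.627942 + (-2.944872)) = -1.973122
x=-0.520000, u=-1.973122:
  k1 = f(-0.520000, -1.973122) = -2.963983
  k2 = f(-0.430000, -2.239880) = -3.321439
  u ← -1.973122 + (0.09/2)·(-2.963983 + (-3.321439)) = -2.255966
u(-0.43) ≈ -2.2560

-2.2560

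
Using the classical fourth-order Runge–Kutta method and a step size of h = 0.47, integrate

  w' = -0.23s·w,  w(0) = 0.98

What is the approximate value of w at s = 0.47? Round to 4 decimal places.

0.9554

RK4: k1 = f(s_n, w_n); k2 = f(s_n + h/2, w_n + (h/2)·k1); k3 = f(s_n + h/2, w_n + (h/2)·k2); k4 = f(s_n + h, w_n + h·k3); w_{n+1} = w_n + (h/6)·(k1 + 2k2 + 2k3 + k4).
s=0.000000, w=0.980000:
  k1 = f(0.000000, 0.980000) = 0.000000
  k2 = f(0.235000, 0.980000) = -0.052969
  k3 = f(0.235000, 0.967552) = -0.052296
  k4 = f(0.470000, 0.955421) = -0.103281
  w ← 0.980000 + (0.47/6)·(k1 + 2k2 + 2k3 + k4) = 0.955418
w(0.47) ≈ 0.9554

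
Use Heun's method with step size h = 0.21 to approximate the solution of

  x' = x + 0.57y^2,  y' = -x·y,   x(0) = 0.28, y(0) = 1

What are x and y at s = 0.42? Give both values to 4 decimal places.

0.6832, 0.8208

Heun on (x,y): k1 = f(s_n, state_n); k2 = f(s_n + h, state_n + h·k1); state_{n+1} = state_n + (h/2)·(k1 + k2).
0.000000: (0.280000, 1.000000)
  k1 = (0.850000, -0.280000)
  predictor → (0.458500, 0.941200)
  k2 = (0.963439, -0.431540)
  → (0.470411, 0.925288)
0.210000: (0.470411, 0.925288)
  k1 = (0.958421, -0.435266)
  predictor → (0.671680, 0.833882)
  k2 = (1.068035, -0.560102)
  → (0.683189, 0.820775)
(x(0.42), y(0.42)) ≈ (0.6832, 0.8208)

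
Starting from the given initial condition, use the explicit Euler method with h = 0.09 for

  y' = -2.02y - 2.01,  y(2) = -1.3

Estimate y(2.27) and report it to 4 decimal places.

-1.1621

Euler: y_{n+1} = y_n + h·f(s_n, y_n).
s=2.000000, y=-1.300000: f=0.616000 → y ← -1.300000 + 0.09·0.616000 = -1.244560
s=2.090000, y=-1.244560: f=0.504011 → y ← -1.244560 + 0.09·0.504011 = -1.199199
s=2.180000, y=-1.199199: f=0.412382 → y ← -1.199199 + 0.09·0.412382 = -1.162085
y(2.27) ≈ -1.1621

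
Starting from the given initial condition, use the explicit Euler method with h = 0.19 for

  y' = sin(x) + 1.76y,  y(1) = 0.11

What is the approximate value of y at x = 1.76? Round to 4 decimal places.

1.4817

Euler: y_{n+1} = y_n + h·f(x_n, y_n).
x=1.000000, y=0.110000: f=1.035071 → y ← 0.110000 + 0.19·1.035071 = 0.306663
x=1.190000, y=0.306663: f=1.468097 → y ← 0.306663 + 0.19·1.468097 = 0.585602
x=1.380000, y=0.585602: f=2.012513 → y ← 0.585602 + 0.19·2.012513 = 0.967979
x=1.570000, y=0.967979: f=2.703643 → y ← 0.967979 + 0.19·2.703643 = 1.481672
y(1.76) ≈ 1.4817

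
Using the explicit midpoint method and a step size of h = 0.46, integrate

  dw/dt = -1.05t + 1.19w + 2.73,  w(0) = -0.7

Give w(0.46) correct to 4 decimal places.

Midpoint: k1 = f(t_n, w_n); k2 = f(t_n + h/2, w_n + (h/2)·k1); w_{n+1} = w_n + h·k2.
t=0.000000, w=-0.700000:
  k1 = f(0.000000, -0.700000) = 1.897000
  k2 = f(0.230000, -0.263690) = 2.174709
  w ← -0.700000 + 0.46·2.174709 = 0.300366
w(0.46) ≈ 0.3004

0.3004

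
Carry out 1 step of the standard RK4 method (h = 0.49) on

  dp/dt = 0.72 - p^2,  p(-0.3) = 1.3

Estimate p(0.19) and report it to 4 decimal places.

RK4: k1 = f(t_n, p_n); k2 = f(t_n + h/2, p_n + (h/2)·k1); k3 = f(t_n + h/2, p_n + (h/2)·k2); k4 = f(t_n + h, p_n + h·k3); p_{n+1} = p_n + (h/6)·(k1 + 2k2 + 2k3 + k4).
t=-0.300000, p=1.300000:
  k1 = f(-0.300000, 1.300000) = -0.970000
  k2 = f(-0.055000, 1.062350) = -0.408588
  k3 = f(-0.055000, 1.199896) = -0.719751
  k4 = f(0.190000, 0.947322) = -0.177419
  p ← 1.300000 + (0.49/6)·(k1 + 2k2 + 2k3 + k4) = 1.021999
p(0.19) ≈ 1.0220

1.0220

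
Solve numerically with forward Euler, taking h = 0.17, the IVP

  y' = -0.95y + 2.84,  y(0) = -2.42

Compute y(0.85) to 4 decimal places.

Euler: y_{n+1} = y_n + h·f(s_n, y_n).
s=0.000000, y=-2.420000: f=5.139000 → y ← -2.420000 + 0.17·5.139000 = -1.546370
s=0.170000, y=-1.546370: f=4.309051 → y ← -1.546370 + 0.17·4.309051 = -0.813831
s=0.340000, y=-0.813831: f=3.613140 → y ← -0.813831 + 0.17·3.613140 = -0.199597
s=0.510000, y=-0.199597: f=3.029618 → y ← -0.199597 + 0.17·3.029618 = 0.315437
s=0.680000, y=0.315437: f=2.540334 → y ← 0.315437 + 0.17·2.540334 = 0.747294
y(0.85) ≈ 0.7473

0.7473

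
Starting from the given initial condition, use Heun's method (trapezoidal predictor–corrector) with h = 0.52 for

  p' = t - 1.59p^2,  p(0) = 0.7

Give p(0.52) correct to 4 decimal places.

0.5967

Heun: k1 = f(t_n, p_n); k2 = f(t_n + h, p_n + h·k1); p_{n+1} = p_n + (h/2)·(k1 + k2).
t=0.000000, p=0.700000:
  k1 = f(0.000000, 0.700000) = -0.779100
  k2 = f(0.520000, 0.294868) = 0.381754
  p ← 0.700000 + (0.52/2)·(-0.779100 + 0.381754) = 0.596690
p(0.52) ≈ 0.5967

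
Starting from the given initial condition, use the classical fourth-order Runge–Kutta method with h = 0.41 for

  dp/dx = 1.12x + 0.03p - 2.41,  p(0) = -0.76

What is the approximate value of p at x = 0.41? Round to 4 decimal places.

-1.6691

RK4: k1 = f(x_n, p_n); k2 = f(x_n + h/2, p_n + (h/2)·k1); k3 = f(x_n + h/2, p_n + (h/2)·k2); k4 = f(x_n + h, p_n + h·k3); p_{n+1} = p_n + (h/6)·(k1 + 2k2 + 2k3 + k4).
x=0.000000, p=-0.760000:
  k1 = f(0.000000, -0.760000) = -2.432800
  k2 = f(0.205000, -1.258724) = -2.218162
  k3 = f(0.205000, -1.214723) = -2.216842
  k4 = f(0.410000, -1.668905) = -2.000867
  p ← -0.760000 + (0.41/6)·(k1 + 2k2 + 2k3 + k4) = -1.669084
p(0.41) ≈ -1.6691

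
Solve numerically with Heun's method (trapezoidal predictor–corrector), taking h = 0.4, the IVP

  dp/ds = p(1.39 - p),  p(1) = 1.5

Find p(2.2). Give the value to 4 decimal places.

1.4126

Heun: k1 = f(s_n, p_n); k2 = f(s_n + h, p_n + h·k1); p_{n+1} = p_n + (h/2)·(k1 + k2).
s=1.000000, p=1.500000:
  k1 = f(1.000000, 1.500000) = -0.165000
  k2 = f(1.400000, 1.434000) = -0.063096
  p ← 1.500000 + (0.4/2)·(-0.165000 + (-0.063096)) = 1.454381
s=1.400000, p=1.454381:
  k1 = f(1.400000, 1.454381) = -0.093634
  k2 = f(1.800000, 1.416927) = -0.038154
  p ← 1.454381 + (0.4/2)·(-0.093634 + (-0.038154)) = 1.428023
s=1.800000, p=1.428023:
  k1 = f(1.800000, 1.428023) = -0.054298
  k2 = f(2.200000, 1.406304) = -0.022928
  p ← 1.428023 + (0.4/2)·(-0.054298 + (-0.022928)) = 1.412578
p(2.2) ≈ 1.4126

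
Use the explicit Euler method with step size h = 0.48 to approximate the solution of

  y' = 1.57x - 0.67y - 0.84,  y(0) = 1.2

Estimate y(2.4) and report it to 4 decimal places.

Euler: y_{n+1} = y_n + h·f(x_n, y_n).
x=0.000000, y=1.200000: f=-1.644000 → y ← 1.200000 + 0.48·(-1.644000) = 0.410880
x=0.480000, y=0.410880: f=-0.361690 → y ← 0.410880 + 0.48·(-0.361690) = 0.237269
x=0.960000, y=0.237269: f=0.508230 → y ← 0.237269 + 0.48·0.508230 = 0.481219
x=1.440000, y=0.481219: f=1.098383 → y ← 0.481219 + 0.48·1.098383 = 1.008443
x=1.920000, y=1.008443: f=1.498743 → y ← 1.008443 + 0.48·1.498743 = 1.727840
y(2.4) ≈ 1.7278

1.7278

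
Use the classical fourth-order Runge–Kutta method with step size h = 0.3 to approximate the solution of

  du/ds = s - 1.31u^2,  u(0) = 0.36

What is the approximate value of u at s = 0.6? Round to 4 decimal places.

0.4320

RK4: k1 = f(s_n, u_n); k2 = f(s_n + h/2, u_n + (h/2)·k1); k3 = f(s_n + h/2, u_n + (h/2)·k2); k4 = f(s_n + h, u_n + h·k3); u_{n+1} = u_n + (h/6)·(k1 + 2k2 + 2k3 + k4).
s=0.000000, u=0.360000:
  k1 = f(0.000000, 0.360000) = -0.169776
  k2 = f(0.150000, 0.334534) = 0.003394
  k3 = f(0.150000, 0.360509) = -0.020257
  k4 = f(0.300000, 0.353923) = 0.135907
  u ← 0.360000 + (0.3/6)·(k1 + 2k2 + 2k3 + k4) = 0.356620
s=0.300000, u=0.356620:
  k1 = f(0.300000, 0.356620) = 0.133397
  k2 = f(0.450000, 0.376630) = 0.264176
  k3 = f(0.450000, 0.396247) = 0.244315
  k4 = f(0.600000, 0.429915) = 0.357877
  u ← 0.356620 + (0.3/6)·(k1 + 2k2 + 2k3 + k4) = 0.432033
u(0.6) ≈ 0.4320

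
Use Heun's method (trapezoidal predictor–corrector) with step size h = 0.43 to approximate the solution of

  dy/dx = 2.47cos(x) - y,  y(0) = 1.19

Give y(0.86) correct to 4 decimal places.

1.6641

Heun: k1 = f(x_n, y_n); k2 = f(x_n + h, y_n + h·k1); y_{n+1} = y_n + (h/2)·(k1 + k2).
x=0.000000, y=1.190000:
  k1 = f(0.000000, 1.190000) = 1.280000
  k2 = f(0.430000, 1.740400) = 0.504745
  y ← 1.190000 + (0.43/2)·(1.280000 + 0.504745) = 1.573720
x=0.430000, y=1.573720:
  k1 = f(0.430000, 1.573720) = 0.671425
  k2 = f(0.860000, 1.862433) = -0.250913
  y ← 1.573720 + (0.43/2)·(0.671425 + (-0.250913)) = 1.664130
y(0.86) ≈ 1.6641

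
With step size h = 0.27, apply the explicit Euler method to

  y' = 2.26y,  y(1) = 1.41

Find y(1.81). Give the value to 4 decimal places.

5.8865

Euler: y_{n+1} = y_n + h·f(t_n, y_n).
t=1.000000, y=1.410000: f=3.186600 → y ← 1.410000 + 0.27·3.186600 = 2.270382
t=1.270000, y=2.270382: f=5.131063 → y ← 2.270382 + 0.27·5.131063 = 3.655769
t=1.540000, y=3.655769: f=8.262038 → y ← 3.655769 + 0.27·8.262038 = 5.886519
y(1.81) ≈ 5.8865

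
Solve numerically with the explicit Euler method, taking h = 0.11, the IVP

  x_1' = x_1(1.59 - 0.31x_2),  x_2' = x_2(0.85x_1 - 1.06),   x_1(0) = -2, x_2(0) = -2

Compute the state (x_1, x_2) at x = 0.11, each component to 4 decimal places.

Euler on (x_1,x_2): x_1_{n+1} = x_1_n + h·x_1', x_2_{n+1} = x_2_n + h·x_2'.
0.000000: (-2.000000, -2.000000); f=(-4.420000, 5.520000) → (-2.486200, -1.392800)
(x_1(0.11), x_2(0.11)) ≈ (-2.4862, -1.3928)

-2.4862, -1.3928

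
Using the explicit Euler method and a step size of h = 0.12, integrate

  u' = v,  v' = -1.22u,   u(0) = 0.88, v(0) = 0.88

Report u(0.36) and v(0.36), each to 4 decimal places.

Euler on (u,v): u_{n+1} = u_n + h·u', v_{n+1} = v_n + h·v'.
0.000000: (0.880000, 0.880000); f=(0.880000, -1.073600) → (0.985600, 0.751168)
0.120000: (0.985600, 0.751168); f=(0.751168, -1.202432) → (1.075740, 0.606876)
0.240000: (1.075740, 0.606876); f=(0.606876, -1.312403) → (1.148565, 0.449388)
(u(0.36), v(0.36)) ≈ (1.1486, 0.4494)

1.1486, 0.4494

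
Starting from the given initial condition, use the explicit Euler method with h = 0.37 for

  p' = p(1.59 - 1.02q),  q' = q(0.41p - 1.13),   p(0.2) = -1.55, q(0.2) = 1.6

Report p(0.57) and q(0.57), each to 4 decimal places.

-1.5259, 0.5548

Euler on (p,q): p_{n+1} = p_n + h·p', q_{n+1} = q_n + h·q'.
0.200000: (-1.550000, 1.600000); f=(0.065100, -2.824800) → (-1.525913, 0.554824)
(p(0.57), q(0.57)) ≈ (-1.5259, 0.5548)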